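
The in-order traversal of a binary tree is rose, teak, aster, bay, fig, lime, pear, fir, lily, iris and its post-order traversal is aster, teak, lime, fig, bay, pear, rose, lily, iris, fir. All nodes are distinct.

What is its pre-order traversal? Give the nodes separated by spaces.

The last element of post-order is the root; it splits in-order into left and right subtrees.
Root fir: left subtree has 7 nodes {rose, teak, aster, bay, fig, lime, pear}, right has 2 {lily, iris}.
  Root rose: left subtree has 0 nodes { }, right has 6 {teak, aster, bay, fig, lime, pear}.
    Root pear: left subtree has 5 nodes {teak, aster, bay, fig, lime}, right has 0 { }.
      Root bay: left subtree has 2 nodes {teak, aster}, right has 2 {fig, lime}.
        Root teak: left subtree has 0 nodes { }, right has 1 {aster}.
        Root fig: left subtree has 0 nodes { }, right has 1 {lime}.
  Root iris: left subtree has 1 node {lily}, right has 0 { }.

fir rose pear bay teak aster fig lime iris lily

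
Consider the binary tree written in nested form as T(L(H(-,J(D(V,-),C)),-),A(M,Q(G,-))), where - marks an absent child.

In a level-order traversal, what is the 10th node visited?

Level-order visits nodes level by level from the root, left to right within each level.
Level 0: T
Level 1: L, A
Level 2: H, M, Q
Level 3: J, G
Level 4: D, C
Level 5: V
Full level-order sequence: T, L, A, H, M, Q, J, G, D, C, V.

C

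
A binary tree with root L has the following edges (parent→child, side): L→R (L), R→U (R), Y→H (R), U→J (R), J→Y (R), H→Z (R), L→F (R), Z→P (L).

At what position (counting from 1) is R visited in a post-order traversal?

Post-order visits the left subtree, then the right subtree, then the node.
At L: go left to R.
  At R: no left child.
  At R: go right to U.
    At U: no left child.
    At U: go right to J.
      At J: no left child.
      At J: go right to Y.
        At Y: no left child.
        At Y: go right to H.
          At H: no left child.
          At H: go right to Z.
            At Z: go left to P.
              P is a leaf — visit P.
            At Z: no right child.
            Visit Z.
          Visit H.
        Visit Y.
      Visit J.
    Visit U.
  Visit R.
At L: go right to F.
  F is a leaf — visit F.
Visit L.
Full post-order sequence: P, Z, H, Y, J, U, R, F, L.

7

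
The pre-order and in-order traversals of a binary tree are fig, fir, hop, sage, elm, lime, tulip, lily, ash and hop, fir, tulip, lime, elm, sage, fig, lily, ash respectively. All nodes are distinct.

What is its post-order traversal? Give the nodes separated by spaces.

The first element of pre-order is the root; it splits in-order into left and right subtrees.
Root fig: left subtree has 6 nodes {hop, fir, tulip, lime, elm, sage}, right has 2 {lily, ash}.
  Root fir: left subtree has 1 node {hop}, right has 4 {tulip, lime, elm, sage}.
    Root sage: left subtree has 3 nodes {tulip, lime, elm}, right has 0 { }.
      Root elm: left subtree has 2 nodes {tulip, lime}, right has 0 { }.
        Root lime: left subtree has 1 node {tulip}, right has 0 { }.
  Root lily: left subtree has 0 nodes { }, right has 1 {ash}.

hop tulip lime elm sage fir ash lily fig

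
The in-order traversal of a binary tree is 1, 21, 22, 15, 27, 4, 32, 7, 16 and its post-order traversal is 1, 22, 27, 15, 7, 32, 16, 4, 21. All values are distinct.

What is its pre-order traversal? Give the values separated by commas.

21, 1, 4, 15, 22, 27, 16, 32, 7

The last element of post-order is the root; it splits in-order into left and right subtrees.
Root 21: left subtree has 1 node {1}, right has 7 {22, 15, 27, 4, 32, 7, 16}.
  Root 4: left subtree has 3 nodes {22, 15, 27}, right has 3 {32, 7, 16}.
    Root 15: left subtree has 1 node {22}, right has 1 {27}.
    Root 16: left subtree has 2 nodes {32, 7}, right has 0 { }.
      Root 32: left subtree has 0 nodes { }, right has 1 {7}.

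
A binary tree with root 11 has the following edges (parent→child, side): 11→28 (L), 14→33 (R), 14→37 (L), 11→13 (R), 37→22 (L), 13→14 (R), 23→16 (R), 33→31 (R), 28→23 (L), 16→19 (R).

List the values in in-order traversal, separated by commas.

In-order visits the left subtree, then the node, then the right subtree.
At 11: go left to 28.
  At 28: go left to 23.
    At 23: no left child.
    Visit 23.
    At 23: go right to 16.
      At 16: no left child.
      Visit 16.
      At 16: go right to 19.
        19 is a leaf — visit 19.
  Visit 28.
  At 28: no right child.
Visit 11.
At 11: go right to 13.
  At 13: no left child.
  Visit 13.
  At 13: go right to 14.
    At 14: go left to 37.
      At 37: go left to 22.
        22 is a leaf — visit 22.
      Visit 37.
      At 37: no right child.
    Visit 14.
    At 14: go right to 33.
      At 33: no left child.
      Visit 33.
      At 33: go right to 31.
        31 is a leaf — visit 31.

23, 16, 19, 28, 11, 13, 22, 37, 14, 33, 31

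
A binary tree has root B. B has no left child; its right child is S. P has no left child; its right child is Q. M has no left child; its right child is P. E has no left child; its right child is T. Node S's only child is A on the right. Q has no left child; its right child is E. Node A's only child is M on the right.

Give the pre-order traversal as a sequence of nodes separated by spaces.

Pre-order visits the node, then its left subtree, then its right subtree.
Visit B.
At B: no left child.
At B: go right to S.
  Visit S.
  At S: no left child.
  At S: go right to A.
    Visit A.
    At A: no left child.
    At A: go right to M.
      Visit M.
      At M: no left child.
      At M: go right to P.
        Visit P.
        At P: no left child.
        At P: go right to Q.
          Visit Q.
          At Q: no left child.
          At Q: go right to E.
            Visit E.
            At E: no left child.
            At E: go right to T.
              T is a leaf — visit T.

B S A M P Q E T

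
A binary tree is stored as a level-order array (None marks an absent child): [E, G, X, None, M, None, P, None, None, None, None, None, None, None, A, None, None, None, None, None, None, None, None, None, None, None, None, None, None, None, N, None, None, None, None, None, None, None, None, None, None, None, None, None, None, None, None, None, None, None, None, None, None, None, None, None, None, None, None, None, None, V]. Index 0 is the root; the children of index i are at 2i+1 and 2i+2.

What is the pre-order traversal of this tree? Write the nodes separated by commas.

E, G, M, X, P, A, N, V

Pre-order visits the node, then its left subtree, then its right subtree.
Visit E.
At E: go left to G.
  Visit G.
  At G: no left child.
  At G: go right to M.
    M is a leaf — visit M.
At E: go right to X.
  Visit X.
  At X: no left child.
  At X: go right to P.
    Visit P.
    At P: no left child.
    At P: go right to A.
      Visit A.
      At A: no left child.
      At A: go right to N.
        Visit N.
        At N: go left to V.
          V is a leaf — visit V.
        At N: no right child.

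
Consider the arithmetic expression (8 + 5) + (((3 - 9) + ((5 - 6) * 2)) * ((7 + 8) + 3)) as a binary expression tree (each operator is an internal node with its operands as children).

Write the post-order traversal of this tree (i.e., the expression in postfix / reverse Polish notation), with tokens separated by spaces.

8 5 + 3 9 - 5 6 - 2 * + 7 8 + 3 + * +

Post-order on an expression tree gives postfix notation: for each operator, emit left operand, right operand, then the operator.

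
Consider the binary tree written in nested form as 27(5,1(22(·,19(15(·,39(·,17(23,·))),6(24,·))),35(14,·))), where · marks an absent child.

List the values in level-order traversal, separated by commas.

Level-order visits nodes level by level from the root, left to right within each level.
Level 0: 27
Level 1: 5, 1
Level 2: 22, 35
Level 3: 19, 14
Level 4: 15, 6
Level 5: 39, 24
Level 6: 17
Level 7: 23

27, 5, 1, 22, 35, 19, 14, 15, 6, 39, 24, 17, 23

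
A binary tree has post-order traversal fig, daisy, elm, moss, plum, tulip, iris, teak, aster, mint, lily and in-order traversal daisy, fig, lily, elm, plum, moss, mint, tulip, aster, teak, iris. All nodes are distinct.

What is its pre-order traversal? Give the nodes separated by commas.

lily, daisy, fig, mint, plum, elm, moss, aster, tulip, teak, iris

The last element of post-order is the root; it splits in-order into left and right subtrees.
Root lily: left subtree has 2 nodes {daisy, fig}, right has 8 {elm, plum, moss, mint, tulip, aster, teak, iris}.
  Root daisy: left subtree has 0 nodes { }, right has 1 {fig}.
  Root mint: left subtree has 3 nodes {elm, plum, moss}, right has 4 {tulip, aster, teak, iris}.
    Root plum: left subtree has 1 node {elm}, right has 1 {moss}.
    Root aster: left subtree has 1 node {tulip}, right has 2 {teak, iris}.
      Root teak: left subtree has 0 nodes { }, right has 1 {iris}.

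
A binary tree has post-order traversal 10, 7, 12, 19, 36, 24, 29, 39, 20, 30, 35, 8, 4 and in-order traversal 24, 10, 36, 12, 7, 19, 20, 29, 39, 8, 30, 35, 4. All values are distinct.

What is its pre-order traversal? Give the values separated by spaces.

4 8 20 24 36 10 19 12 7 39 29 35 30

The last element of post-order is the root; it splits in-order into left and right subtrees.
Root 4: left subtree has 12 nodes {24, 10, 36, 12, 7, 19, 20, 29, 39, 8, 30, 35}, right has 0 { }.
  Root 8: left subtree has 9 nodes {24, 10, 36, 12, 7, 19, 20, 29, 39}, right has 2 {30, 35}.
    Root 20: left subtree has 6 nodes {24, 10, 36, 12, 7, 19}, right has 2 {29, 39}.
      Root 24: left subtree has 0 nodes { }, right has 5 {10, 36, 12, 7, 19}.
        Root 36: left subtree has 1 node {10}, right has 3 {12, 7, 19}.
          Root 19: left subtree has 2 nodes {12, 7}, right has 0 { }.
            Root 12: left subtree has 0 nodes { }, right has 1 {7}.
      Root 39: left subtree has 1 node {29}, right has 0 { }.
    Root 35: left subtree has 1 node {30}, right has 0 { }.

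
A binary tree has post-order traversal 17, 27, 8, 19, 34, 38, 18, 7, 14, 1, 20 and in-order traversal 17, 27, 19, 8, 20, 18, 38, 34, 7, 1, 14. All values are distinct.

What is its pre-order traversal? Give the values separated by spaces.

The last element of post-order is the root; it splits in-order into left and right subtrees.
Root 20: left subtree has 4 nodes {17, 27, 19, 8}, right has 6 {18, 38, 34, 7, 1, 14}.
  Root 19: left subtree has 2 nodes {17, 27}, right has 1 {8}.
    Root 27: left subtree has 1 node {17}, right has 0 { }.
  Root 1: left subtree has 4 nodes {18, 38, 34, 7}, right has 1 {14}.
    Root 7: left subtree has 3 nodes {18, 38, 34}, right has 0 { }.
      Root 18: left subtree has 0 nodes { }, right has 2 {38, 34}.
        Root 38: left subtree has 0 nodes { }, right has 1 {34}.

20 19 27 17 8 1 7 18 38 34 14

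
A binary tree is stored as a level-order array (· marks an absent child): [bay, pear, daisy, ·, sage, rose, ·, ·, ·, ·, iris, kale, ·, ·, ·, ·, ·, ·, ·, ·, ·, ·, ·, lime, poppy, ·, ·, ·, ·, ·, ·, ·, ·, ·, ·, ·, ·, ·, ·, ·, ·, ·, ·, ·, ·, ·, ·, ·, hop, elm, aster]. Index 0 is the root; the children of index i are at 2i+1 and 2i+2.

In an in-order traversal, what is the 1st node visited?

pear

In-order visits the left subtree, then the node, then the right subtree.
At bay: go left to pear.
  At pear: no left child.
  Visit pear.
  At pear: go right to sage.
    At sage: no left child.
    Visit sage.
    At sage: go right to iris.
      iris is a leaf — visit iris.
Visit bay.
At bay: go right to daisy.
  At daisy: go left to rose.
    At rose: go left to kale.
      At kale: go left to lime.
        At lime: no left child.
        Visit lime.
        At lime: go right to hop.
          hop is a leaf — visit hop.
      Visit kale.
      At kale: go right to poppy.
        At poppy: go left to elm.
          elm is a leaf — visit elm.
        Visit poppy.
        At poppy: go right to aster.
          aster is a leaf — visit aster.
    Visit rose.
    At rose: no right child.
  Visit daisy.
  At daisy: no right child.
Full in-order sequence: pear, sage, iris, bay, lime, hop, kale, elm, poppy, aster, rose, daisy.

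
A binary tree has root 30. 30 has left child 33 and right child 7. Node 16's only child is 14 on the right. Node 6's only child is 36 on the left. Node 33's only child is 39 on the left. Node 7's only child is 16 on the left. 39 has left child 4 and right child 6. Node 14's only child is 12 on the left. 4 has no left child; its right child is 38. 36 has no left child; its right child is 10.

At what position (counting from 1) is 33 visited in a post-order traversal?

7

Post-order visits the left subtree, then the right subtree, then the node.
At 30: go left to 33.
  At 33: go left to 39.
    At 39: go left to 4.
      At 4: no left child.
      At 4: go right to 38.
        38 is a leaf — visit 38.
      Visit 4.
    At 39: go right to 6.
      At 6: go left to 36.
        At 36: no left child.
        At 36: go right to 10.
          10 is a leaf — visit 10.
        Visit 36.
      At 6: no right child.
      Visit 6.
    Visit 39.
  At 33: no right child.
  Visit 33.
At 30: go right to 7.
  At 7: go left to 16.
    At 16: no left child.
    At 16: go right to 14.
      At 14: go left to 12.
        12 is a leaf — visit 12.
      At 14: no right child.
      Visit 14.
    Visit 16.
  At 7: no right child.
  Visit 7.
Visit 30.
Full post-order sequence: 38, 4, 10, 36, 6, 39, 33, 12, 14, 16, 7, 30.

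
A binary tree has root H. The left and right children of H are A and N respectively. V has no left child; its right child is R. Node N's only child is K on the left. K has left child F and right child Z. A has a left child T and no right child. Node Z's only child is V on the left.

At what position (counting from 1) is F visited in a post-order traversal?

Post-order visits the left subtree, then the right subtree, then the node.
At H: go left to A.
  At A: go left to T.
    T is a leaf — visit T.
  At A: no right child.
  Visit A.
At H: go right to N.
  At N: go left to K.
    At K: go left to F.
      F is a leaf — visit F.
    At K: go right to Z.
      At Z: go left to V.
        At V: no left child.
        At V: go right to R.
          R is a leaf — visit R.
        Visit V.
      At Z: no right child.
      Visit Z.
    Visit K.
  At N: no right child.
  Visit N.
Visit H.
Full post-order sequence: T, A, F, R, V, Z, K, N, H.

3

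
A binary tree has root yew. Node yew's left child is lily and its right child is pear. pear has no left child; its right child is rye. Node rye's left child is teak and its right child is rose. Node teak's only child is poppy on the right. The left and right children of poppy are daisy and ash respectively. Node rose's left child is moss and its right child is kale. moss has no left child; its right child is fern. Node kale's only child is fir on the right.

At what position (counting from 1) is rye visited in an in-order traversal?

8

In-order visits the left subtree, then the node, then the right subtree.
At yew: go left to lily.
  lily is a leaf — visit lily.
Visit yew.
At yew: go right to pear.
  At pear: no left child.
  Visit pear.
  At pear: go right to rye.
    At rye: go left to teak.
      At teak: no left child.
      Visit teak.
      At teak: go right to poppy.
        At poppy: go left to daisy.
          daisy is a leaf — visit daisy.
        Visit poppy.
        At poppy: go right to ash.
          ash is a leaf — visit ash.
    Visit rye.
    At rye: go right to rose.
      At rose: go left to moss.
        At moss: no left child.
        Visit moss.
        At moss: go right to fern.
          fern is a leaf — visit fern.
      Visit rose.
      At rose: go right to kale.
        At kale: no left child.
        Visit kale.
        At kale: go right to fir.
          fir is a leaf — visit fir.
Full in-order sequence: lily, yew, pear, teak, daisy, poppy, ash, rye, moss, fern, rose, kale, fir.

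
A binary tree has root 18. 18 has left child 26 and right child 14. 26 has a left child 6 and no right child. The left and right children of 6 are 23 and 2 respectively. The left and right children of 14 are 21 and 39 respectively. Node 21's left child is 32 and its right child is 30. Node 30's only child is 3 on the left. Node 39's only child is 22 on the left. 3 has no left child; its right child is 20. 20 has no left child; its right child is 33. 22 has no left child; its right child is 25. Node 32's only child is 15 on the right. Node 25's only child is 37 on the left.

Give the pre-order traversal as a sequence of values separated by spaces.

18 26 6 23 2 14 21 32 15 30 3 20 33 39 22 25 37

Pre-order visits the node, then its left subtree, then its right subtree.
Visit 18.
At 18: go left to 26.
  Visit 26.
  At 26: go left to 6.
    Visit 6.
    At 6: go left to 23.
      23 is a leaf — visit 23.
    At 6: go right to 2.
      2 is a leaf — visit 2.
  At 26: no right child.
At 18: go right to 14.
  Visit 14.
  At 14: go left to 21.
    Visit 21.
    At 21: go left to 32.
      Visit 32.
      At 32: no left child.
      At 32: go right to 15.
        15 is a leaf — visit 15.
    At 21: go right to 30.
      Visit 30.
      At 30: go left to 3.
        Visit 3.
        At 3: no left child.
        At 3: go right to 20.
          Visit 20.
          At 20: no left child.
          At 20: go right to 33.
            33 is a leaf — visit 33.
      At 30: no right child.
  At 14: go right to 39.
    Visit 39.
    At 39: go left to 22.
      Visit 22.
      At 22: no left child.
      At 22: go right to 25.
        Visit 25.
        At 25: go left to 37.
          37 is a leaf — visit 37.
        At 25: no right child.
    At 39: no right child.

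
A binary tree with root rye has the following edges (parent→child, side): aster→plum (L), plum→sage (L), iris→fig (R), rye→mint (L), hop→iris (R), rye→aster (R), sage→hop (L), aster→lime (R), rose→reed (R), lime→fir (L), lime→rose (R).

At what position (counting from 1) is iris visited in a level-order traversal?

11

Level-order visits nodes level by level from the root, left to right within each level.
Level 0: rye
Level 1: mint, aster
Level 2: plum, lime
Level 3: sage, fir, rose
Level 4: hop, reed
Level 5: iris
Level 6: fig
Full level-order sequence: rye, mint, aster, plum, lime, sage, fir, rose, hop, reed, iris, fig.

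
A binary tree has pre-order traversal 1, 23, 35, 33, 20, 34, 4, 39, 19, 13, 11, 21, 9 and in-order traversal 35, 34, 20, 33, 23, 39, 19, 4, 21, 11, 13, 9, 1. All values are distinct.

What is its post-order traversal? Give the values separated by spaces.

The first element of pre-order is the root; it splits in-order into left and right subtrees.
Root 1: left subtree has 12 nodes {35, 34, 20, 33, 23, 39, 19, 4, 21, 11, 13, 9}, right has 0 { }.
  Root 23: left subtree has 4 nodes {35, 34, 20, 33}, right has 7 {39, 19, 4, 21, 11, 13, 9}.
    Root 35: left subtree has 0 nodes { }, right has 3 {34, 20, 33}.
      Root 33: left subtree has 2 nodes {34, 20}, right has 0 { }.
        Root 20: left subtree has 1 node {34}, right has 0 { }.
    Root 4: left subtree has 2 nodes {39, 19}, right has 4 {21, 11, 13, 9}.
      Root 39: left subtree has 0 nodes { }, right has 1 {19}.
      Root 13: left subtree has 2 nodes {21, 11}, right has 1 {9}.
        Root 11: left subtree has 1 node {21}, right has 0 { }.

34 20 33 35 19 39 21 11 9 13 4 23 1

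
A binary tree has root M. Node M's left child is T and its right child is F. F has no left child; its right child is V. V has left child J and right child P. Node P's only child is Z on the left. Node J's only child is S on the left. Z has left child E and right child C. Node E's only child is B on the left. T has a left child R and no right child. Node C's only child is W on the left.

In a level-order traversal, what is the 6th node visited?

J

Level-order visits nodes level by level from the root, left to right within each level.
Level 0: M
Level 1: T, F
Level 2: R, V
Level 3: J, P
Level 4: S, Z
Level 5: E, C
Level 6: B, W
Full level-order sequence: M, T, F, R, V, J, P, S, Z, E, C, B, W.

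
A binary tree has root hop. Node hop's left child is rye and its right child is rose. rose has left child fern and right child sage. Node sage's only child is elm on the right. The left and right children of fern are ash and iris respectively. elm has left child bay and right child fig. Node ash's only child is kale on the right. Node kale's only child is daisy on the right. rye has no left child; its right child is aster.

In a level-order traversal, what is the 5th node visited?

fern

Level-order visits nodes level by level from the root, left to right within each level.
Level 0: hop
Level 1: rye, rose
Level 2: aster, fern, sage
Level 3: ash, iris, elm
Level 4: kale, bay, fig
Level 5: daisy
Full level-order sequence: hop, rye, rose, aster, fern, sage, ash, iris, elm, kale, bay, fig, daisy.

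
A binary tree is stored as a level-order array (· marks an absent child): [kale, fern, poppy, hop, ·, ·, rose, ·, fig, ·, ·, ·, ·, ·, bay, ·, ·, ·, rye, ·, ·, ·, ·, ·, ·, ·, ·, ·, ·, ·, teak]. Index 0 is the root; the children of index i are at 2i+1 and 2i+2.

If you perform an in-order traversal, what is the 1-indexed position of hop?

1

In-order visits the left subtree, then the node, then the right subtree.
At kale: go left to fern.
  At fern: go left to hop.
    At hop: no left child.
    Visit hop.
    At hop: go right to fig.
      At fig: no left child.
      Visit fig.
      At fig: go right to rye.
        rye is a leaf — visit rye.
  Visit fern.
  At fern: no right child.
Visit kale.
At kale: go right to poppy.
  At poppy: no left child.
  Visit poppy.
  At poppy: go right to rose.
    At rose: no left child.
    Visit rose.
    At rose: go right to bay.
      At bay: no left child.
      Visit bay.
      At bay: go right to teak.
        teak is a leaf — visit teak.
Full in-order sequence: hop, fig, rye, fern, kale, poppy, rose, bay, teak.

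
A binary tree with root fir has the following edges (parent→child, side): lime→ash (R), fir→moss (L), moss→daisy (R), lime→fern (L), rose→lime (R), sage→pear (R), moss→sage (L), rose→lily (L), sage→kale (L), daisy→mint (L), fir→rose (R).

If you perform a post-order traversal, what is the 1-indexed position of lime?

10

Post-order visits the left subtree, then the right subtree, then the node.
At fir: go left to moss.
  At moss: go left to sage.
    At sage: go left to kale.
      kale is a leaf — visit kale.
    At sage: go right to pear.
      pear is a leaf — visit pear.
    Visit sage.
  At moss: go right to daisy.
    At daisy: go left to mint.
      mint is a leaf — visit mint.
    At daisy: no right child.
    Visit daisy.
  Visit moss.
At fir: go right to rose.
  At rose: go left to lily.
    lily is a leaf — visit lily.
  At rose: go right to lime.
    At lime: go left to fern.
      fern is a leaf — visit fern.
    At lime: go right to ash.
      ash is a leaf — visit ash.
    Visit lime.
  Visit rose.
Visit fir.
Full post-order sequence: kale, pear, sage, mint, daisy, moss, lily, fern, ash, lime, rose, fir.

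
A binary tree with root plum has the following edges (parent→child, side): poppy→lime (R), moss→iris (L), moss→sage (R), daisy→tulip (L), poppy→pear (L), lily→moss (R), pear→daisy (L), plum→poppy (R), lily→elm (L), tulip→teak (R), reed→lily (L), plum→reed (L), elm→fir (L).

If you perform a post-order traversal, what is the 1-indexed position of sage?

4

Post-order visits the left subtree, then the right subtree, then the node.
At plum: go left to reed.
  At reed: go left to lily.
    At lily: go left to elm.
      At elm: go left to fir.
        fir is a leaf — visit fir.
      At elm: no right child.
      Visit elm.
    At lily: go right to moss.
      At moss: go left to iris.
        iris is a leaf — visit iris.
      At moss: go right to sage.
        sage is a leaf — visit sage.
      Visit moss.
    Visit lily.
  At reed: no right child.
  Visit reed.
At plum: go right to poppy.
  At poppy: go left to pear.
    At pear: go left to daisy.
      At daisy: go left to tulip.
        At tulip: no left child.
        At tulip: go right to teak.
          teak is a leaf — visit teak.
        Visit tulip.
      At daisy: no right child.
      Visit daisy.
    At pear: no right child.
    Visit pear.
  At poppy: go right to lime.
    lime is a leaf — visit lime.
  Visit poppy.
Visit plum.
Full post-order sequence: fir, elm, iris, sage, moss, lily, reed, teak, tulip, daisy, pear, lime, poppy, plum.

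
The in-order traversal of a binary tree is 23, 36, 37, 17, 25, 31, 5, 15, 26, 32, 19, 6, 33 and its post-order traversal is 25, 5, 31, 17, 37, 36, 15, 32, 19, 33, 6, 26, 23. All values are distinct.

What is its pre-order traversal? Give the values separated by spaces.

23 26 15 36 37 17 31 25 5 6 19 32 33

The last element of post-order is the root; it splits in-order into left and right subtrees.
Root 23: left subtree has 0 nodes { }, right has 12 {36, 37, 17, 25, 31, 5, 15, 26, 32, 19, 6, 33}.
  Root 26: left subtree has 7 nodes {36, 37, 17, 25, 31, 5, 15}, right has 4 {32, 19, 6, 33}.
    Root 15: left subtree has 6 nodes {36, 37, 17, 25, 31, 5}, right has 0 { }.
      Root 36: left subtree has 0 nodes { }, right has 5 {37, 17, 25, 31, 5}.
        Root 37: left subtree has 0 nodes { }, right has 4 {17, 25, 31, 5}.
          Root 17: left subtree has 0 nodes { }, right has 3 {25, 31, 5}.
            Root 31: left subtree has 1 node {25}, right has 1 {5}.
    Root 6: left subtree has 2 nodes {32, 19}, right has 1 {33}.
      Root 19: left subtree has 1 node {32}, right has 0 { }.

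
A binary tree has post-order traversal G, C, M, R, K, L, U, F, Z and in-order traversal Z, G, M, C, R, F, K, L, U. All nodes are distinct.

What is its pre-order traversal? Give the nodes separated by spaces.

Z F R M G C U L K

The last element of post-order is the root; it splits in-order into left and right subtrees.
Root Z: left subtree has 0 nodes { }, right has 8 {G, M, C, R, F, K, L, U}.
  Root F: left subtree has 4 nodes {G, M, C, R}, right has 3 {K, L, U}.
    Root R: left subtree has 3 nodes {G, M, C}, right has 0 { }.
      Root M: left subtree has 1 node {G}, right has 1 {C}.
    Root U: left subtree has 2 nodes {K, L}, right has 0 { }.
      Root L: left subtree has 1 node {K}, right has 0 { }.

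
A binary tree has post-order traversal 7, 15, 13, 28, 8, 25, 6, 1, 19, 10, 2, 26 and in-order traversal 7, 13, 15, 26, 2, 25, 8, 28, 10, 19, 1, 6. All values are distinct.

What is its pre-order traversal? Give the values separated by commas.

The last element of post-order is the root; it splits in-order into left and right subtrees.
Root 26: left subtree has 3 nodes {7, 13, 15}, right has 8 {2, 25, 8, 28, 10, 19, 1, 6}.
  Root 13: left subtree has 1 node {7}, right has 1 {15}.
  Root 2: left subtree has 0 nodes { }, right has 7 {25, 8, 28, 10, 19, 1, 6}.
    Root 10: left subtree has 3 nodes {25, 8, 28}, right has 3 {19, 1, 6}.
      Root 25: left subtree has 0 nodes { }, right has 2 {8, 28}.
        Root 8: left subtree has 0 nodes { }, right has 1 {28}.
      Root 19: left subtree has 0 nodes { }, right has 2 {1, 6}.
        Root 1: left subtree has 0 nodes { }, right has 1 {6}.

26, 13, 7, 15, 2, 10, 25, 8, 28, 19, 1, 6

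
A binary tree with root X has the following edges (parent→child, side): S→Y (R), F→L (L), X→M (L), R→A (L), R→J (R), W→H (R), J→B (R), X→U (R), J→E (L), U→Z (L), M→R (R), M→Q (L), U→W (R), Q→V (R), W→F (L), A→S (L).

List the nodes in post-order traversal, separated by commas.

V, Q, Y, S, A, E, B, J, R, M, Z, L, F, H, W, U, X

Post-order visits the left subtree, then the right subtree, then the node.
At X: go left to M.
  At M: go left to Q.
    At Q: no left child.
    At Q: go right to V.
      V is a leaf — visit V.
    Visit Q.
  At M: go right to R.
    At R: go left to A.
      At A: go left to S.
        At S: no left child.
        At S: go right to Y.
          Y is a leaf — visit Y.
        Visit S.
      At A: no right child.
      Visit A.
    At R: go right to J.
      At J: go left to E.
        E is a leaf — visit E.
      At J: go right to B.
        B is a leaf — visit B.
      Visit J.
    Visit R.
  Visit M.
At X: go right to U.
  At U: go left to Z.
    Z is a leaf — visit Z.
  At U: go right to W.
    At W: go left to F.
      At F: go left to L.
        L is a leaf — visit L.
      At F: no right child.
      Visit F.
    At W: go right to H.
      H is a leaf — visit H.
    Visit W.
  Visit U.
Visit X.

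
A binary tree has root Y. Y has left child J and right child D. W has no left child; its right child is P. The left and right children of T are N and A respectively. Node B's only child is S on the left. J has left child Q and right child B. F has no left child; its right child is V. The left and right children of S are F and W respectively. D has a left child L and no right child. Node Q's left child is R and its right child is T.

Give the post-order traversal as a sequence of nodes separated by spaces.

R N A T Q V F P W S B J L D Y

Post-order visits the left subtree, then the right subtree, then the node.
At Y: go left to J.
  At J: go left to Q.
    At Q: go left to R.
      R is a leaf — visit R.
    At Q: go right to T.
      At T: go left to N.
        N is a leaf — visit N.
      At T: go right to A.
        A is a leaf — visit A.
      Visit T.
    Visit Q.
  At J: go right to B.
    At B: go left to S.
      At S: go left to F.
        At F: no left child.
        At F: go right to V.
          V is a leaf — visit V.
        Visit F.
      At S: go right to W.
        At W: no left child.
        At W: go right to P.
          P is a leaf — visit P.
        Visit W.
      Visit S.
    At B: no right child.
    Visit B.
  Visit J.
At Y: go right to D.
  At D: go left to L.
    L is a leaf — visit L.
  At D: no right child.
  Visit D.
Visit Y.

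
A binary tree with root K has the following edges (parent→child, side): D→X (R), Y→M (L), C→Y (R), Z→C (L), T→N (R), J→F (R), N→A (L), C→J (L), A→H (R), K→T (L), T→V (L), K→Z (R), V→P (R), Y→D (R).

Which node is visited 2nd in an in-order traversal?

P

In-order visits the left subtree, then the node, then the right subtree.
At K: go left to T.
  At T: go left to V.
    At V: no left child.
    Visit V.
    At V: go right to P.
      P is a leaf — visit P.
  Visit T.
  At T: go right to N.
    At N: go left to A.
      At A: no left child.
      Visit A.
      At A: go right to H.
        H is a leaf — visit H.
    Visit N.
    At N: no right child.
Visit K.
At K: go right to Z.
  At Z: go left to C.
    At C: go left to J.
      At J: no left child.
      Visit J.
      At J: go right to F.
        F is a leaf — visit F.
    Visit C.
    At C: go right to Y.
      At Y: go left to M.
        M is a leaf — visit M.
      Visit Y.
      At Y: go right to D.
        At D: no left child.
        Visit D.
        At D: go right to X.
          X is a leaf — visit X.
  Visit Z.
  At Z: no right child.
Full in-order sequence: V, P, T, A, H, N, K, J, F, C, M, Y, D, X, Z.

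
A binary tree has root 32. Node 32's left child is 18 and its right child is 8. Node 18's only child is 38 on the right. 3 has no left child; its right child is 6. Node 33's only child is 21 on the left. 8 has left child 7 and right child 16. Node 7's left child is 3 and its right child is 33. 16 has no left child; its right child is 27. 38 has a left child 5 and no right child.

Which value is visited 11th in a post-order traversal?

Post-order visits the left subtree, then the right subtree, then the node.
At 32: go left to 18.
  At 18: no left child.
  At 18: go right to 38.
    At 38: go left to 5.
      5 is a leaf — visit 5.
    At 38: no right child.
    Visit 38.
  Visit 18.
At 32: go right to 8.
  At 8: go left to 7.
    At 7: go left to 3.
      At 3: no left child.
      At 3: go right to 6.
        6 is a leaf — visit 6.
      Visit 3.
    At 7: go right to 33.
      At 33: go left to 21.
        21 is a leaf — visit 21.
      At 33: no right child.
      Visit 33.
    Visit 7.
  At 8: go right to 16.
    At 16: no left child.
    At 16: go right to 27.
      27 is a leaf — visit 27.
    Visit 16.
  Visit 8.
Visit 32.
Full post-order sequence: 5, 38, 18, 6, 3, 21, 33, 7, 27, 16, 8, 32.

8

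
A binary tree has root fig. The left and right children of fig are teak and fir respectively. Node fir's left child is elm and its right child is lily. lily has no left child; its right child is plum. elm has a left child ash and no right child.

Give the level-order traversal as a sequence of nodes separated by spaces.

Level-order visits nodes level by level from the root, left to right within each level.
Level 0: fig
Level 1: teak, fir
Level 2: elm, lily
Level 3: ash, plum

fig teak fir elm lily ash plum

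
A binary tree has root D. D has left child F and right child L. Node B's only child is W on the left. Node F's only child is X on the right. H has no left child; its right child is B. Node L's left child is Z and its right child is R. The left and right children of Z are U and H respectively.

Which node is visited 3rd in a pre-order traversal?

Pre-order visits the node, then its left subtree, then its right subtree.
Visit D.
At D: go left to F.
  Visit F.
  At F: no left child.
  At F: go right to X.
    X is a leaf — visit X.
At D: go right to L.
  Visit L.
  At L: go left to Z.
    Visit Z.
    At Z: go left to U.
      U is a leaf — visit U.
    At Z: go right to H.
      Visit H.
      At H: no left child.
      At H: go right to B.
        Visit B.
        At B: go left to W.
          W is a leaf — visit W.
        At B: no right child.
  At L: go right to R.
    R is a leaf — visit R.
Full pre-order sequence: D, F, X, L, Z, U, H, B, W, R.

X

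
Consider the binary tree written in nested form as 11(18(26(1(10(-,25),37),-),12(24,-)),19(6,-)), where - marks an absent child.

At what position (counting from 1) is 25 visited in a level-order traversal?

Level-order visits nodes level by level from the root, left to right within each level.
Level 0: 11
Level 1: 18, 19
Level 2: 26, 12, 6
Level 3: 1, 24
Level 4: 10, 37
Level 5: 25
Full level-order sequence: 11, 18, 19, 26, 12, 6, 1, 24, 10, 37, 25.

11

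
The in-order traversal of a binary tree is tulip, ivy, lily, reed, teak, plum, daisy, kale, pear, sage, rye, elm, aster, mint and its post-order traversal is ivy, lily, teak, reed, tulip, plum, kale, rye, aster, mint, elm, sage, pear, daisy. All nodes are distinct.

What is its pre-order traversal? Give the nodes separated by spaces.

The last element of post-order is the root; it splits in-order into left and right subtrees.
Root daisy: left subtree has 6 nodes {tulip, ivy, lily, reed, teak, plum}, right has 7 {kale, pear, sage, rye, elm, aster, mint}.
  Root plum: left subtree has 5 nodes {tulip, ivy, lily, reed, teak}, right has 0 { }.
    Root tulip: left subtree has 0 nodes { }, right has 4 {ivy, lily, reed, teak}.
      Root reed: left subtree has 2 nodes {ivy, lily}, right has 1 {teak}.
        Root lily: left subtree has 1 node {ivy}, right has 0 { }.
  Root pear: left subtree has 1 node {kale}, right has 5 {sage, rye, elm, aster, mint}.
    Root sage: left subtree has 0 nodes { }, right has 4 {rye, elm, aster, mint}.
      Root elm: left subtree has 1 node {rye}, right has 2 {aster, mint}.
        Root mint: left subtree has 1 node {aster}, right has 0 { }.

daisy plum tulip reed lily ivy teak pear kale sage elm rye mint aster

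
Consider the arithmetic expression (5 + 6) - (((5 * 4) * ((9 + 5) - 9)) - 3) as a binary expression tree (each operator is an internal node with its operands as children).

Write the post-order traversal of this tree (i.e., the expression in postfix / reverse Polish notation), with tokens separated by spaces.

5 6 + 5 4 * 9 5 + 9 - * 3 - -

Post-order on an expression tree gives postfix notation: for each operator, emit left operand, right operand, then the operator.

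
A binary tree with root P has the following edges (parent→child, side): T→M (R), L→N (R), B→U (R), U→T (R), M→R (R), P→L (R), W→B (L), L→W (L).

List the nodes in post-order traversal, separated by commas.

R, M, T, U, B, W, N, L, P

Post-order visits the left subtree, then the right subtree, then the node.
At P: no left child.
At P: go right to L.
  At L: go left to W.
    At W: go left to B.
      At B: no left child.
      At B: go right to U.
        At U: no left child.
        At U: go right to T.
          At T: no left child.
          At T: go right to M.
            At M: no left child.
            At M: go right to R.
              R is a leaf — visit R.
            Visit M.
          Visit T.
        Visit U.
      Visit B.
    At W: no right child.
    Visit W.
  At L: go right to N.
    N is a leaf — visit N.
  Visit L.
Visit P.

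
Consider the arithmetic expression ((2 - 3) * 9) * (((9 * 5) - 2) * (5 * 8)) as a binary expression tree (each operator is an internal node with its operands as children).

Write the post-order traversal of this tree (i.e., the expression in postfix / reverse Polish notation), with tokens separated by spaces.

Post-order on an expression tree gives postfix notation: for each operator, emit left operand, right operand, then the operator.

2 3 - 9 * 9 5 * 2 - 5 8 * * *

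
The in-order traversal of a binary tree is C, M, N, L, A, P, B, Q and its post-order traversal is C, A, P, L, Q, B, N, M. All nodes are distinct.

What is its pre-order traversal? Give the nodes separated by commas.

The last element of post-order is the root; it splits in-order into left and right subtrees.
Root M: left subtree has 1 node {C}, right has 6 {N, L, A, P, B, Q}.
  Root N: left subtree has 0 nodes { }, right has 5 {L, A, P, B, Q}.
    Root B: left subtree has 3 nodes {L, A, P}, right has 1 {Q}.
      Root L: left subtree has 0 nodes { }, right has 2 {A, P}.
        Root P: left subtree has 1 node {A}, right has 0 { }.

M, C, N, B, L, P, A, Q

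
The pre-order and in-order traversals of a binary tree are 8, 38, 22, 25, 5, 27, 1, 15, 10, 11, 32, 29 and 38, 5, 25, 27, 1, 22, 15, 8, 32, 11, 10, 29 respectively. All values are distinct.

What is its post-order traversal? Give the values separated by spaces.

5 1 27 25 15 22 38 32 11 29 10 8

The first element of pre-order is the root; it splits in-order into left and right subtrees.
Root 8: left subtree has 7 nodes {38, 5, 25, 27, 1, 22, 15}, right has 4 {32, 11, 10, 29}.
  Root 38: left subtree has 0 nodes { }, right has 6 {5, 25, 27, 1, 22, 15}.
    Root 22: left subtree has 4 nodes {5, 25, 27, 1}, right has 1 {15}.
      Root 25: left subtree has 1 node {5}, right has 2 {27, 1}.
        Root 27: left subtree has 0 nodes { }, right has 1 {1}.
  Root 10: left subtree has 2 nodes {32, 11}, right has 1 {29}.
    Root 11: left subtree has 1 node {32}, right has 0 { }.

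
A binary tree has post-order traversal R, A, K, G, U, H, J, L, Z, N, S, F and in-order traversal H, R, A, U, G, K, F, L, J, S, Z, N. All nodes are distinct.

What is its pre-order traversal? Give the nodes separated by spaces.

F H U A R G K S L J N Z

The last element of post-order is the root; it splits in-order into left and right subtrees.
Root F: left subtree has 6 nodes {H, R, A, U, G, K}, right has 5 {L, J, S, Z, N}.
  Root H: left subtree has 0 nodes { }, right has 5 {R, A, U, G, K}.
    Root U: left subtree has 2 nodes {R, A}, right has 2 {G, K}.
      Root A: left subtree has 1 node {R}, right has 0 { }.
      Root G: left subtree has 0 nodes { }, right has 1 {K}.
  Root S: left subtree has 2 nodes {L, J}, right has 2 {Z, N}.
    Root L: left subtree has 0 nodes { }, right has 1 {J}.
    Root N: left subtree has 1 node {Z}, right has 0 { }.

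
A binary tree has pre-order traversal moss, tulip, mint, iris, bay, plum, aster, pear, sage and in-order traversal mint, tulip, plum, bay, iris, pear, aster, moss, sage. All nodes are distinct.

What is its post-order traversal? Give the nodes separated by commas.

mint, plum, bay, pear, aster, iris, tulip, sage, moss

The first element of pre-order is the root; it splits in-order into left and right subtrees.
Root moss: left subtree has 7 nodes {mint, tulip, plum, bay, iris, pear, aster}, right has 1 {sage}.
  Root tulip: left subtree has 1 node {mint}, right has 5 {plum, bay, iris, pear, aster}.
    Root iris: left subtree has 2 nodes {plum, bay}, right has 2 {pear, aster}.
      Root bay: left subtree has 1 node {plum}, right has 0 { }.
      Root aster: left subtree has 1 node {pear}, right has 0 { }.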